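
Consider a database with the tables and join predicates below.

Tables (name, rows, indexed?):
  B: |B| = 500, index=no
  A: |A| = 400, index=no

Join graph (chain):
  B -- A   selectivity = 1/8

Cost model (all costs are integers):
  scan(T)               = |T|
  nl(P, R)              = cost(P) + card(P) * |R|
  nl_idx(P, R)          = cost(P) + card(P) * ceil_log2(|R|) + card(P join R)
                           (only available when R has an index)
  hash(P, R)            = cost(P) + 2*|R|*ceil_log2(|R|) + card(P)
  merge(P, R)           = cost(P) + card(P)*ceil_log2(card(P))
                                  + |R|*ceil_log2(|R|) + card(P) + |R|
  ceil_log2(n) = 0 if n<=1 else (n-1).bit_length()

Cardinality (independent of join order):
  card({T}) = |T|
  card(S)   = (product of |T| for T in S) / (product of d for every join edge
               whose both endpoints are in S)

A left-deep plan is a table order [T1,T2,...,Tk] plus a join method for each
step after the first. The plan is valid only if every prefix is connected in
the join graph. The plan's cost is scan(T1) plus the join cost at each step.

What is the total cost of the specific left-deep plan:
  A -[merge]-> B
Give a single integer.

step 1: scan A: cost=400, card=400
step 2: join B via merge
    card(P join B) = 400*500/(8) = 25000
    cost = 400 + 400*9 + 500*9 + 400 + 500 = 9400

9400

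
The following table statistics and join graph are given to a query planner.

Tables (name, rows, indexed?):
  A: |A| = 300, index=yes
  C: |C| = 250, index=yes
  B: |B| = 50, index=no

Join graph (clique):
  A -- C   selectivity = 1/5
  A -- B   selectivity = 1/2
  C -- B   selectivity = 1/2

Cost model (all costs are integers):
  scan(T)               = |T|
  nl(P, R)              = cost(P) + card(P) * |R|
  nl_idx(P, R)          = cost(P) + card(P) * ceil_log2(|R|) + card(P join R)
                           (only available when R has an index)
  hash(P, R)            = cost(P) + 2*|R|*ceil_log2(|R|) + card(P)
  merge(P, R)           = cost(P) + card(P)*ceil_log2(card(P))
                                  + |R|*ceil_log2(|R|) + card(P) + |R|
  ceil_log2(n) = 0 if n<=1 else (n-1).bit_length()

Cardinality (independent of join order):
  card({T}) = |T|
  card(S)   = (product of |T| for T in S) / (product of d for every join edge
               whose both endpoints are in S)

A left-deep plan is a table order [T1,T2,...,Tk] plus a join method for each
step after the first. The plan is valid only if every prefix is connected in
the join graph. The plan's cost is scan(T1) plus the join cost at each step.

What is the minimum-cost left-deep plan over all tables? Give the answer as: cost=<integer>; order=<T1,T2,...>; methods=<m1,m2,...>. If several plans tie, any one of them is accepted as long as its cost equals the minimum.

cost=12700; order=A,B,C; methods=hash,hash

Selinger DP (subsets sized 1..n):
  {A}: scan cost=300, card=300
  {C}: scan cost=250, card=250
  {B}: scan cost=50, card=50
  {AC}: card=15000; try (C,hash)→4600, (A,merge)→5500, (C,merge)→5550, (A,hash)→5900, (A,nl_idx)→17500, (C,nl_idx)→17700 …(+2); best=4600 via (C,hash)
  {AB}: card=7500; try (B,hash)→1200, (A,merge)→3400, (B,merge)→3650, (A,hash)→5500, (A,nl_idx)→8000, (A,nl)→15050 …(+1); best=1200 via (B,hash)
  {BC}: card=6250; try (B,hash)→1100, (C,merge)→2650, (B,merge)→2850, (C,hash)→4100, (C,nl_idx)→6700, (C,nl)→12550 …(+1); best=1100 via (B,hash)
  {ABC}: card=187500; try (C,hash)→12700, (A,hash)→12750, (B,hash)→20200, (A,merge)→91600, (C,merge)→108450, (B,merge)→229950 …(+5); best=12700 via (C,hash)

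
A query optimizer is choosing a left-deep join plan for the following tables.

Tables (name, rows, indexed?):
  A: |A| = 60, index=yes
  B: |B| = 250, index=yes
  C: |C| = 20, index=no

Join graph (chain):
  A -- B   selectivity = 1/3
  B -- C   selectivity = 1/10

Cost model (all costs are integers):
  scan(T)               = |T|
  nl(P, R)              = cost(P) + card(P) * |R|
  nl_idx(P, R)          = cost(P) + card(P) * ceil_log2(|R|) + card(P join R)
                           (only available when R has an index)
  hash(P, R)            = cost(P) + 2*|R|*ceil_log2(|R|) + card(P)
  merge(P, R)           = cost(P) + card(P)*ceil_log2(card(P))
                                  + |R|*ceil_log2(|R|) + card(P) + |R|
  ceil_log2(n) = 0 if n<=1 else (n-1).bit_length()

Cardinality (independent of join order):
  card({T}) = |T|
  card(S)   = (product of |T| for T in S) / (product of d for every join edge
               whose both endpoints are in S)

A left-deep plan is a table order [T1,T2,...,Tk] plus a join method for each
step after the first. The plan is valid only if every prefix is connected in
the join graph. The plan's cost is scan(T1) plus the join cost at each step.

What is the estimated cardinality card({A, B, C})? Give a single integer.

Tables in S: A(60), B(250), C(20)
Edges inside S: A-B(d=3), B-C(d=10)
numerator = 60 * 250 * 20 = 300000
denominator = 3 * 10 = 30
card(S) = 300000 / 30 = 10000

10000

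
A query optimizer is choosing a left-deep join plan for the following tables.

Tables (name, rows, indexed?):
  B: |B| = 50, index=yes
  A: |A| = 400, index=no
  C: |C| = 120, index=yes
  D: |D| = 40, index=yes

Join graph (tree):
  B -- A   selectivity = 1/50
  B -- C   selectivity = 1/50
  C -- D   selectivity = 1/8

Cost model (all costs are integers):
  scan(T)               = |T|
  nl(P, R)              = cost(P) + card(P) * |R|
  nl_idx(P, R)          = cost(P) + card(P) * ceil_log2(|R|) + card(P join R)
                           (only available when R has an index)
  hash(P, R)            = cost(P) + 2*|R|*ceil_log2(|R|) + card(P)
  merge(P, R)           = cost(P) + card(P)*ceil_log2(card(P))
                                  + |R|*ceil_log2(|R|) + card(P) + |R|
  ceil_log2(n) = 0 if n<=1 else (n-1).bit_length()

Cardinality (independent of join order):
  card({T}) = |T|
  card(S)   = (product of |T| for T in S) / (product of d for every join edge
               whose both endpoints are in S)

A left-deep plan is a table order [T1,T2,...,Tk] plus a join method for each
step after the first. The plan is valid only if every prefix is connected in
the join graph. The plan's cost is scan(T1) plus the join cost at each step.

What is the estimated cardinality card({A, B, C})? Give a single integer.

960

Tables in S: A(400), B(50), C(120)
Edges inside S: B-A(d=50), B-C(d=50)
numerator = 400 * 50 * 120 = 2400000
denominator = 50 * 50 = 2500
card(S) = 2400000 / 2500 = 960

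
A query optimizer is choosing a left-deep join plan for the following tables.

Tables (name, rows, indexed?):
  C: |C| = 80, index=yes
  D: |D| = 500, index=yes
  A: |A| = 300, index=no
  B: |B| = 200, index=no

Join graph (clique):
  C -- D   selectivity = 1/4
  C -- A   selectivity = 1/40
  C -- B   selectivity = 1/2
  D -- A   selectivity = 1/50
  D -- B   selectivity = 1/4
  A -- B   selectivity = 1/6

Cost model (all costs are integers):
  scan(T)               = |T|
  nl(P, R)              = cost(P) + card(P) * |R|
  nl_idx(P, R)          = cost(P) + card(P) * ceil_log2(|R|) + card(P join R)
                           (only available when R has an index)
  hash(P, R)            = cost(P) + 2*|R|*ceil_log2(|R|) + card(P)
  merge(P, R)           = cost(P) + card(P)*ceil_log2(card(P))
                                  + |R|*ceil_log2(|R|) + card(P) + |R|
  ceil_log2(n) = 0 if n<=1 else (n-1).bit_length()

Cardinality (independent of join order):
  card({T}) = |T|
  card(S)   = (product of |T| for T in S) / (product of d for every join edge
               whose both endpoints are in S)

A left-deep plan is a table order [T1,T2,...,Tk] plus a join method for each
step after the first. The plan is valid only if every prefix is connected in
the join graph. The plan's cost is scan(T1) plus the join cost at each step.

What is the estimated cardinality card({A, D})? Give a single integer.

3000

Tables in S: A(300), D(500)
Edges inside S: D-A(d=50)
numerator = 300 * 500 = 150000
denominator = 50 = 50
card(S) = 150000 / 50 = 3000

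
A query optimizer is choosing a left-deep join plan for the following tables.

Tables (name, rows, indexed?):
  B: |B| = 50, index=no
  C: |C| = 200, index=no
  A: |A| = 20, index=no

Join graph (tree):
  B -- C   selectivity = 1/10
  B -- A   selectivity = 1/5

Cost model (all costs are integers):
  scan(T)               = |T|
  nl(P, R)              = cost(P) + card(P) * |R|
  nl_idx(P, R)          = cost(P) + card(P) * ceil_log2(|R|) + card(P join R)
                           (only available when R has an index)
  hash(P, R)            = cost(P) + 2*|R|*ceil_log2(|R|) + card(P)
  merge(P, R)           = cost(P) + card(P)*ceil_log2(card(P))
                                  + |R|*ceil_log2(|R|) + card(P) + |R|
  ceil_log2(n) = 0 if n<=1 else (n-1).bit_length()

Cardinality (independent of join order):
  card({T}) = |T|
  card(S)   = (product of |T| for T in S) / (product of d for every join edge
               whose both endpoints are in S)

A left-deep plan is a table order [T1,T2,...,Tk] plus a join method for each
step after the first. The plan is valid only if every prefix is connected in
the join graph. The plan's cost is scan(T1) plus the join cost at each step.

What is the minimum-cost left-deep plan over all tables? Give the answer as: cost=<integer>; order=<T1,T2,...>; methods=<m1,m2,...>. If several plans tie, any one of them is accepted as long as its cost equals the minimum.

cost=2200; order=C,B,A; methods=hash,hash

Selinger DP (subsets sized 1..n):
  {B}: scan cost=50, card=50
  {C}: scan cost=200, card=200
  {A}: scan cost=20, card=20
  {BC}: card=1000; try (B,hash)→1000, (C,merge)→2200, (B,merge)→2350, (C,hash)→3300, (C,nl)→10050, (B,nl)→10200; best=1000 via (B,hash)
  {AB}: card=200; try (A,hash)→300, (B,merge)→490, (A,merge)→520, (B,hash)→640, (B,nl)→1020, (A,nl)→1050; best=300 via (A,hash)
  {ABC}: card=4000; try (A,hash)→2200, (C,hash)→3700, (C,merge)→3900, (A,merge)→12120, (A,nl)→21000, (C,nl)→40300; best=2200 via (A,hash)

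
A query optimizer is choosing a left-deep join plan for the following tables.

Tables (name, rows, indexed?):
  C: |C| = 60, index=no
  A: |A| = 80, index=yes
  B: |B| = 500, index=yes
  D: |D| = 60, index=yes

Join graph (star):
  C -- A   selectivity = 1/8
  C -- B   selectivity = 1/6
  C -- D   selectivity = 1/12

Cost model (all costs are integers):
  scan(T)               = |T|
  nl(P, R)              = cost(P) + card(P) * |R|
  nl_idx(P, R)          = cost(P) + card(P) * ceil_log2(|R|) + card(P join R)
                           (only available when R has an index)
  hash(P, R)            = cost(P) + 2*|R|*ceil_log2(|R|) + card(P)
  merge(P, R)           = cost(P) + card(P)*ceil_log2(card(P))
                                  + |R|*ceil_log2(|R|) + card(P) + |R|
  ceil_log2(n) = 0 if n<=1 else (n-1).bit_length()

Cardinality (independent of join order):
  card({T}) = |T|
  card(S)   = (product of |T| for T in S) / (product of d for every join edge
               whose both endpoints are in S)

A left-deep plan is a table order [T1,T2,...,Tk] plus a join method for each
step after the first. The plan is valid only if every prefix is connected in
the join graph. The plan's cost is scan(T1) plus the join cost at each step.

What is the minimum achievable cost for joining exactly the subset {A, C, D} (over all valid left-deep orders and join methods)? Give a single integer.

2140

Selinger DP over subsets of {A,C,D}:
  {C}: scan cost=60, card=60
  {A}: scan cost=80, card=80
  {D}: scan cost=60, card=60
  {AC}: card=600; try (C,hash)→880, (A,nl_idx)→1080, (A,merge)→1120, (C,merge)→1140, (A,hash)→1240, (A,nl)→4860 …(+1); best=880 via (C,hash)
  {CD}: card=300; try (D,nl_idx)→720, (D,hash)→840, (C,hash)→840, (D,merge)→900, (C,merge)→900, (D,nl)→3660 …(+1); best=720 via (D,nl_idx)
  {ACD}: card=3000; try (A,hash)→2140, (D,hash)→2200, (A,merge)→4360, (A,nl_idx)→5820, (D,nl_idx)→7480, (D,merge)→7900 …(+2); best=2140 via (A,hash)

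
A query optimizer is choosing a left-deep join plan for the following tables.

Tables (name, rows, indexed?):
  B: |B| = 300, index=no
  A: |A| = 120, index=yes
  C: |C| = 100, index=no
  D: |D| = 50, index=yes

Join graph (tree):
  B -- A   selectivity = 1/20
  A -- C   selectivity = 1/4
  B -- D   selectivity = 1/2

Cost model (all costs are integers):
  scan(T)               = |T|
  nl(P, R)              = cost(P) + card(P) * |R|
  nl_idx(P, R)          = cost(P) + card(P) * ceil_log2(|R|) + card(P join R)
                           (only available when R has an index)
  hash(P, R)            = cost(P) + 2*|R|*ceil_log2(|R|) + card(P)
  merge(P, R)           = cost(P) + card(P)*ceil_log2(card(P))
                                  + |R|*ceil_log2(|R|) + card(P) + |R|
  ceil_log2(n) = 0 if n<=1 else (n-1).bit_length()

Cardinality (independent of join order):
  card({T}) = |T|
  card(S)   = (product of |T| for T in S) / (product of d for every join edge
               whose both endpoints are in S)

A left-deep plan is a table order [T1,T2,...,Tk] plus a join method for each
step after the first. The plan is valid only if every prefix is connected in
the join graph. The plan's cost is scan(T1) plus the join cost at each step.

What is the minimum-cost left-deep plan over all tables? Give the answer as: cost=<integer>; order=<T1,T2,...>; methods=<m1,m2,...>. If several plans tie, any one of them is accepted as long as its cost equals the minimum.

Selinger DP (subsets sized 1..n):
  {B}: scan cost=300, card=300
  {A}: scan cost=120, card=120
  {C}: scan cost=100, card=100
  {D}: scan cost=50, card=50
  {AB}: card=1800; try (A,hash)→2280, (B,merge)→4080, (A,nl_idx)→4200, (A,merge)→4260, (B,hash)→5640, (B,nl)→36120 …(+1); best=2280 via (A,hash)
  {BD}: card=7500; try (D,hash)→1200, (B,merge)→3400, (D,merge)→3650, (B,hash)→5500, (D,nl_idx)→9600, (B,nl)→15050 …(+1); best=1200 via (D,hash)
  {AC}: card=3000; try (C,hash)→1640, (A,merge)→1860, (C,merge)→1880, (A,hash)→1880, (A,nl_idx)→3800, (A,nl)→12100 …(+1); best=1640 via (C,hash)
  {ABC}: card=45000; try (C,hash)→5480, (B,hash)→10040, (C,merge)→24680, (B,merge)→43640, (C,nl)→182280, (B,nl)→901640; best=5480 via (C,hash)
  {ABD}: card=45000; try (D,hash)→4680, (A,hash)→10380, (D,merge)→24230, (D,nl_idx)→58080, (D,nl)→92280, (A,nl_idx)→98700 …(+2); best=4680 via (D,hash)
  {ABCD}: card=1125000; try (D,hash)→51080, (C,hash)→51080, (C,merge)→770480, (D,merge)→770830, (D,nl_idx)→1400480, (D,nl)→2255480 …(+1); best=51080 via (D,hash)

cost=51080; order=B,A,C,D; methods=hash,hash,hash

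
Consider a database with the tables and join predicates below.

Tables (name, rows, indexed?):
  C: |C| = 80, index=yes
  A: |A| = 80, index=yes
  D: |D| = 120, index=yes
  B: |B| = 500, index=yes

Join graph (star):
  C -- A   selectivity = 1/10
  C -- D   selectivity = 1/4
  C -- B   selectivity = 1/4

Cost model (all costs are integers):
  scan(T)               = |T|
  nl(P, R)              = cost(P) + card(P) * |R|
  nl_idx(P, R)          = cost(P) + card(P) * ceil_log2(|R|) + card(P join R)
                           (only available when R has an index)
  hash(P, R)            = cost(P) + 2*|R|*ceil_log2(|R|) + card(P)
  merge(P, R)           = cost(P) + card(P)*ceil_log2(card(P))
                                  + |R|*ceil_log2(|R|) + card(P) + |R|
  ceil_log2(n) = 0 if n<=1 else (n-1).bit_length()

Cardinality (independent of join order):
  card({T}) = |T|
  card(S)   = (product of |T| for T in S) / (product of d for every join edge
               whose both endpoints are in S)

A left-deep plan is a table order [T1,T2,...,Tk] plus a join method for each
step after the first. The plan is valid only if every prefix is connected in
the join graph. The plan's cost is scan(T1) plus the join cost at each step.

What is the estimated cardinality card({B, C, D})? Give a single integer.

Tables in S: B(500), C(80), D(120)
Edges inside S: C-D(d=4), C-B(d=4)
numerator = 500 * 80 * 120 = 4800000
denominator = 4 * 4 = 16
card(S) = 4800000 / 16 = 300000

300000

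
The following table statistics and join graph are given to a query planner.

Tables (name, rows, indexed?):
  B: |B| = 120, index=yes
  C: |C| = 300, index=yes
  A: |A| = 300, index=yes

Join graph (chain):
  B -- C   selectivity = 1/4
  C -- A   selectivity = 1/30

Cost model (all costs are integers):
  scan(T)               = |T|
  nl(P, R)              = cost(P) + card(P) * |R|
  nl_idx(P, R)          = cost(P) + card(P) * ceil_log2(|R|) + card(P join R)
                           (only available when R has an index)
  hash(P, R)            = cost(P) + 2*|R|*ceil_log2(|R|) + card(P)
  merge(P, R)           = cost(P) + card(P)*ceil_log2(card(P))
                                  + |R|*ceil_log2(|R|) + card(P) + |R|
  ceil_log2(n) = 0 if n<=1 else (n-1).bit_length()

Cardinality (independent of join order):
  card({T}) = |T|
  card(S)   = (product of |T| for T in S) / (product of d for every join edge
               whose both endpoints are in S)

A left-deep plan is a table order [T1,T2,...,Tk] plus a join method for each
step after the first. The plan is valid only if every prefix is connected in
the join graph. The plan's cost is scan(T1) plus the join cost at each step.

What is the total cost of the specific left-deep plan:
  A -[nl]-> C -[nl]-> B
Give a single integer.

step 1: scan A: cost=300, card=300
step 2: join C via nl
    card(P join C) = 300*300/(30) = 3000
    cost = 300 + 300*300 = 90300
step 3: join B via nl
    card(P join B) = 3000*120/(4) = 90000
    cost = 90300 + 3000*120 = 450300

450300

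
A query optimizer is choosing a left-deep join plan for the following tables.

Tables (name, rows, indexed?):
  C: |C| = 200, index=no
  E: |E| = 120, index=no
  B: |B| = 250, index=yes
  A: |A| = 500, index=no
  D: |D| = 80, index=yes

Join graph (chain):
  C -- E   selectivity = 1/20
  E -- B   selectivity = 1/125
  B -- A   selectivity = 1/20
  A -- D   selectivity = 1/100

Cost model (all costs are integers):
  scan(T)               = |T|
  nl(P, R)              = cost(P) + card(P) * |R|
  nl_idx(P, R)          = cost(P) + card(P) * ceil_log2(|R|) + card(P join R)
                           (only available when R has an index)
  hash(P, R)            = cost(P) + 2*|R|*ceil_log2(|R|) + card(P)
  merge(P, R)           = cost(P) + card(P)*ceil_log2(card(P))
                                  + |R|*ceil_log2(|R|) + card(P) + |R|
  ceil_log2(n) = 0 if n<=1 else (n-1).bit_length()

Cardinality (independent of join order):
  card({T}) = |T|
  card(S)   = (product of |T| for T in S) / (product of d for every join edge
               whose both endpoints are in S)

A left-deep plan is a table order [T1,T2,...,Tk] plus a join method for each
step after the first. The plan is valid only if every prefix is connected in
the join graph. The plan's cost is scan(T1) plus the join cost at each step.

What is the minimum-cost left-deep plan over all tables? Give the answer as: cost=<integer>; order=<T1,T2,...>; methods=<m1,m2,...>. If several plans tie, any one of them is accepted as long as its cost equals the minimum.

Selinger DP (subsets sized 1..n):
  {C}: scan cost=200, card=200
  {E}: scan cost=120, card=120
  {B}: scan cost=250, card=250
  {A}: scan cost=500, card=500
  {D}: scan cost=80, card=80
  {CE}: card=1200; try (E,hash)→2080, (C,merge)→2880, (E,merge)→2960, (C,hash)→3440, (C,nl)→24120, (E,nl)→24200; best=2080 via (E,hash)
  {BE}: card=240; try (B,nl_idx)→1320, (E,hash)→2180, (B,merge)→3330, (E,merge)→3460, (B,hash)→4240, (B,nl)→30120 …(+1); best=1320 via (B,nl_idx)
  {AB}: card=6250; try (B,hash)→5000, (A,merge)→7500, (B,merge)→7750, (A,hash)→9500, (B,nl_idx)→10750, (A,nl)→125250 …(+1); best=5000 via (B,hash)
  {AD}: card=400; try (D,hash)→2120, (D,nl_idx)→4400, (A,merge)→5720, (D,merge)→6140, (A,hash)→9160, (A,nl)→40080 …(+1); best=2120 via (D,hash)
  {BCE}: card=2400; try (C,hash)→4760, (C,merge)→5280, (B,hash)→7280, (B,nl_idx)→14080, (B,merge)→18730, (C,nl)→49320 …(+1); best=4760 via (C,hash)
  {ABE}: card=6000; try (A,merge)→8480, (A,hash)→10560, (E,hash)→12930, (E,merge)→93460, (A,nl)→121320, (E,nl)→755000; best=8480 via (A,merge)
  {ABD}: card=5000; try (B,hash)→6520, (B,merge)→8370, (B,nl_idx)→10320, (D,hash)→12370, (D,nl_idx)→53750, (D,merge)→93140 …(+2); best=6520 via (B,hash)
  {ABCE}: card=60000; try (A,hash)→16160, (C,hash)→17680, (A,merge)→40960, (C,merge)→94280, (A,nl)→1204760, (C,nl)→1208480; best=16160 via (A,hash)
  {ABDE}: card=4800; try (E,hash)→13200, (D,hash)→15600, (D,nl_idx)→55280, (E,merge)→77480, (D,merge)→93120, (D,nl)→488480 …(+1); best=13200 via (E,hash)
  {ABCDE}: card=48000; try (C,hash)→21200, (D,hash)→77280, (C,merge)→82200, (D,nl_idx)→484160, (C,nl)→973200, (D,merge)→1036800 …(+1); best=21200 via (C,hash)

cost=21200; order=A,D,B,E,C; methods=hash,hash,hash,hash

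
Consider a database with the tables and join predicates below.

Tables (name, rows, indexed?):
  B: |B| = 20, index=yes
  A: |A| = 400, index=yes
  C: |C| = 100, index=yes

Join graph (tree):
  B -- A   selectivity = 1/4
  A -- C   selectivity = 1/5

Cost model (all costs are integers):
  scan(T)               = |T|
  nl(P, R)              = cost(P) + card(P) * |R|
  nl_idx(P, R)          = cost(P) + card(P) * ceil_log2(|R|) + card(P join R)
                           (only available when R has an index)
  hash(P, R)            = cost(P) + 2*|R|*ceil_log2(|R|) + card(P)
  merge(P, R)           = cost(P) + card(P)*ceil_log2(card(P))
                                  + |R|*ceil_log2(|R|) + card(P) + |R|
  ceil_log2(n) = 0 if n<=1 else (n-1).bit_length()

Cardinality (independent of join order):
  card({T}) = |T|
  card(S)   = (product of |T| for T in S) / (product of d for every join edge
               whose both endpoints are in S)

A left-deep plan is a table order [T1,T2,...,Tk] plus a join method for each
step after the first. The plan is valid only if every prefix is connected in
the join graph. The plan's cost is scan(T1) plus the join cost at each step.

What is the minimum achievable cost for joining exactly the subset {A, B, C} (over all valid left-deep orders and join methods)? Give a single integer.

Selinger DP over subsets of {A,B,C}:
  {B}: scan cost=20, card=20
  {A}: scan cost=400, card=400
  {C}: scan cost=100, card=100
  {AB}: card=2000; try (B,hash)→1000, (A,nl_idx)→2200, (A,merge)→4140, (B,nl_idx)→4400, (B,merge)→4520, (A,hash)→7240 …(+2); best=1000 via (B,hash)
  {AC}: card=8000; try (C,hash)→2200, (A,merge)→4900, (C,merge)→5200, (A,hash)→7400, (A,nl_idx)→9000, (C,nl_idx)→11200 …(+2); best=2200 via (C,hash)
  {ABC}: card=40000; try (C,hash)→4400, (B,hash)→10400, (C,merge)→25800, (C,nl_idx)→55000, (B,nl_idx)→82200, (B,merge)→114320 …(+2); best=4400 via (C,hash)

4400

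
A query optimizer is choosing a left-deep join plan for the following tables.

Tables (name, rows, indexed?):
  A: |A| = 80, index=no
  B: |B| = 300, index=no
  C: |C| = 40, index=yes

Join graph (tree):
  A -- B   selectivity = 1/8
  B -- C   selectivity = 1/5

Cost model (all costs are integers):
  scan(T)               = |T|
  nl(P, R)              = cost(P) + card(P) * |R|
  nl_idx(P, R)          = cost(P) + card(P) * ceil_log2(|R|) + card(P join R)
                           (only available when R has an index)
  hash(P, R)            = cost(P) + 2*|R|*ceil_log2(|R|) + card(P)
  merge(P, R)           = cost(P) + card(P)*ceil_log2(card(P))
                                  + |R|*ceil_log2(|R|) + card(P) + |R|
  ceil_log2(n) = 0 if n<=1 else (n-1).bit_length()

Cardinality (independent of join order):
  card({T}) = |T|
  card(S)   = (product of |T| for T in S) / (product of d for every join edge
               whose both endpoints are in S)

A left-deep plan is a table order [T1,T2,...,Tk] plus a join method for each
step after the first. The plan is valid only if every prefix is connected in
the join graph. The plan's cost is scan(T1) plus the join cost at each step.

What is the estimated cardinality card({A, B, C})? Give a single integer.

24000

Tables in S: A(80), B(300), C(40)
Edges inside S: A-B(d=8), B-C(d=5)
numerator = 80 * 300 * 40 = 960000
denominator = 8 * 5 = 40
card(S) = 960000 / 40 = 24000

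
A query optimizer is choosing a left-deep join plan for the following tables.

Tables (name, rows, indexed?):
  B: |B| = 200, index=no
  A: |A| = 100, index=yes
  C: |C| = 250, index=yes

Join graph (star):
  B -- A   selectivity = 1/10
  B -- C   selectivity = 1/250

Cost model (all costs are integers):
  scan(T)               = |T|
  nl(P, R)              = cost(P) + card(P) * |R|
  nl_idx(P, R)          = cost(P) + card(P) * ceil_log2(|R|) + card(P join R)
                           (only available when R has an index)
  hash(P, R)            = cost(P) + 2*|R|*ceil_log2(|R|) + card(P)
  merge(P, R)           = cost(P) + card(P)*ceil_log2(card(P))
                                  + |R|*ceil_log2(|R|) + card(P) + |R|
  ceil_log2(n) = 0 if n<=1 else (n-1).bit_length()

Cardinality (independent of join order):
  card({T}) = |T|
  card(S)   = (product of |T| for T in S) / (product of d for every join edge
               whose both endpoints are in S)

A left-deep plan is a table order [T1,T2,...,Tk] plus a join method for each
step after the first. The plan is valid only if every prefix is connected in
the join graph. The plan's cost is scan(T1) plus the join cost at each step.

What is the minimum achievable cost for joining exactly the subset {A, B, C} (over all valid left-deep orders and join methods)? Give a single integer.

3600

Selinger DP over subsets of {A,B,C}:
  {B}: scan cost=200, card=200
  {A}: scan cost=100, card=100
  {C}: scan cost=250, card=250
  {AB}: card=2000; try (A,hash)→1800, (B,merge)→2700, (A,merge)→2800, (B,hash)→3400, (A,nl_idx)→3600, (B,nl)→20100 …(+1); best=1800 via (A,hash)
  {BC}: card=200; try (C,nl_idx)→2000, (B,hash)→3700, (C,merge)→4250, (B,merge)→4300, (C,hash)→4400, (C,nl)→50200 …(+1); best=2000 via (C,nl_idx)
  {ABC}: card=2000; try (A,hash)→3600, (A,merge)→4600, (A,nl_idx)→5400, (C,hash)→7800, (C,nl_idx)→19800, (A,nl)→22000 …(+2); best=3600 via (A,hash)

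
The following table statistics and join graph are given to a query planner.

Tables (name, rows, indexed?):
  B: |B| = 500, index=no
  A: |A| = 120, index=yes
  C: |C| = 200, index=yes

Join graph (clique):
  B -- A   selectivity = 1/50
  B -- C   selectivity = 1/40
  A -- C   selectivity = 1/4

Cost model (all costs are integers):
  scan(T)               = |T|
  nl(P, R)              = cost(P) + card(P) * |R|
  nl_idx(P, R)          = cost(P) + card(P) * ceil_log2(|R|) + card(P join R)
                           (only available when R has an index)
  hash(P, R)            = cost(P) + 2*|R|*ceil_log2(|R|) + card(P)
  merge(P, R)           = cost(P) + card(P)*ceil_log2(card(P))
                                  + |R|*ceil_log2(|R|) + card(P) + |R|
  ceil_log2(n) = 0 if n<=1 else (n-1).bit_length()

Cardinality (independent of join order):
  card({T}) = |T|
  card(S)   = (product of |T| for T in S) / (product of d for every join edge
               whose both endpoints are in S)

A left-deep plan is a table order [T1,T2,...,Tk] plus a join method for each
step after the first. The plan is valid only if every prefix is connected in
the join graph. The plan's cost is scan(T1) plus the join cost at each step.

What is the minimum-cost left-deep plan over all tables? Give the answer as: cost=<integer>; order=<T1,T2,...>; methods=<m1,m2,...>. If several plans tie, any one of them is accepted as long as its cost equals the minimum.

cost=7080; order=B,A,C; methods=hash,hash

Selinger DP (subsets sized 1..n):
  {B}: scan cost=500, card=500
  {A}: scan cost=120, card=120
  {C}: scan cost=200, card=200
  {AB}: card=1200; try (A,hash)→2680, (A,nl_idx)→5200, (B,merge)→6080, (A,merge)→6460, (B,hash)→9240, (B,nl)→60120 …(+1); best=2680 via (A,hash)
  {BC}: card=2500; try (C,hash)→4200, (C,nl_idx)→7000, (B,merge)→7000, (C,merge)→7300, (B,hash)→9400, (B,nl)→100200 …(+1); best=4200 via (C,hash)
  {AC}: card=6000; try (A,hash)→2080, (C,merge)→2880, (A,merge)→2960, (C,hash)→3440, (C,nl_idx)→7080, (A,nl_idx)→7600 …(+2); best=2080 via (A,hash)
  {ABC}: card=1500; try (C,hash)→7080, (A,hash)→8380, (C,nl_idx)→13780, (B,hash)→17080, (C,merge)→18880, (A,nl_idx)→23200 …(+5); best=7080 via (C,hash)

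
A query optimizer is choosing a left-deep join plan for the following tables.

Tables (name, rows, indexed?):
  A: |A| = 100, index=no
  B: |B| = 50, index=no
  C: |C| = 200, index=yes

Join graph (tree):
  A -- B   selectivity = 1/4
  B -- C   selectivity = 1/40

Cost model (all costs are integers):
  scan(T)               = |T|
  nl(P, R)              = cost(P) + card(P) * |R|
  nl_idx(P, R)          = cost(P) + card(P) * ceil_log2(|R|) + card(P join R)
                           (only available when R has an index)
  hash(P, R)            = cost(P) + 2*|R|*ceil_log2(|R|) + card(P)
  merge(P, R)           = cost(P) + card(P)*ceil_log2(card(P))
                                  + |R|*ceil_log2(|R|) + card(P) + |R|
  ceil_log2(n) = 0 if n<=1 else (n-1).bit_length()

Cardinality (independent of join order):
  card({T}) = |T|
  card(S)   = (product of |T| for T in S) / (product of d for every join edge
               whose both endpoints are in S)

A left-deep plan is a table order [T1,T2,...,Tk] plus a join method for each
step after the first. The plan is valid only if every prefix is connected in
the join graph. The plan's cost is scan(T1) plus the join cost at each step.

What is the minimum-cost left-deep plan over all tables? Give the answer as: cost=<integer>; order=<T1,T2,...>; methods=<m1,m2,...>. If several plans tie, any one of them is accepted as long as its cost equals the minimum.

cost=2350; order=B,C,A; methods=nl_idx,hash

Selinger DP (subsets sized 1..n):
  {A}: scan cost=100, card=100
  {B}: scan cost=50, card=50
  {C}: scan cost=200, card=200
  {AB}: card=1250; try (B,hash)→800, (A,merge)→1200, (B,merge)→1250, (A,hash)→1500, (A,nl)→5050, (B,nl)→5100; best=800 via (B,hash)
  {BC}: card=250; try (C,nl_idx)→700, (B,hash)→1000, (C,merge)→2200, (B,merge)→2350, (C,hash)→3300, (C,nl)→10050 …(+1); best=700 via (C,nl_idx)
  {ABC}: card=6250; try (A,hash)→2350, (A,merge)→3750, (C,hash)→5250, (C,nl_idx)→17050, (C,merge)→17600, (A,nl)→25700 …(+1); best=2350 via (A,hash)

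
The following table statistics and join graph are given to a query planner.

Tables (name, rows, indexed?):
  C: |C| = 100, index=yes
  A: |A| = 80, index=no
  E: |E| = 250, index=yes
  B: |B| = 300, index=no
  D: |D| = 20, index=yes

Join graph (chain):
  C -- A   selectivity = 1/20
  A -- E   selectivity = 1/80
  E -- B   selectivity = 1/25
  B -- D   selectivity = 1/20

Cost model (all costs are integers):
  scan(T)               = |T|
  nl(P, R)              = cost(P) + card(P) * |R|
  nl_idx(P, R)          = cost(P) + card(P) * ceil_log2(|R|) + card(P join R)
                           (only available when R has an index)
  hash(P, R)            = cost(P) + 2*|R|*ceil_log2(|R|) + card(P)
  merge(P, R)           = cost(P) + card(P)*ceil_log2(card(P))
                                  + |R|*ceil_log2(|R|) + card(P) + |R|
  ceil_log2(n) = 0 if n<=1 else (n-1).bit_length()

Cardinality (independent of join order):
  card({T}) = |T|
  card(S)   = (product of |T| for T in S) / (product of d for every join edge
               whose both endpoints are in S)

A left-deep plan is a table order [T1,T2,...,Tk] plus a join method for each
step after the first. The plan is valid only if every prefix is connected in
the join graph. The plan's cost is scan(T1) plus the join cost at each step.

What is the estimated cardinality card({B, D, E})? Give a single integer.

Tables in S: B(300), D(20), E(250)
Edges inside S: E-B(d=25), B-D(d=20)
numerator = 300 * 20 * 250 = 1500000
denominator = 25 * 20 = 500
card(S) = 1500000 / 500 = 3000

3000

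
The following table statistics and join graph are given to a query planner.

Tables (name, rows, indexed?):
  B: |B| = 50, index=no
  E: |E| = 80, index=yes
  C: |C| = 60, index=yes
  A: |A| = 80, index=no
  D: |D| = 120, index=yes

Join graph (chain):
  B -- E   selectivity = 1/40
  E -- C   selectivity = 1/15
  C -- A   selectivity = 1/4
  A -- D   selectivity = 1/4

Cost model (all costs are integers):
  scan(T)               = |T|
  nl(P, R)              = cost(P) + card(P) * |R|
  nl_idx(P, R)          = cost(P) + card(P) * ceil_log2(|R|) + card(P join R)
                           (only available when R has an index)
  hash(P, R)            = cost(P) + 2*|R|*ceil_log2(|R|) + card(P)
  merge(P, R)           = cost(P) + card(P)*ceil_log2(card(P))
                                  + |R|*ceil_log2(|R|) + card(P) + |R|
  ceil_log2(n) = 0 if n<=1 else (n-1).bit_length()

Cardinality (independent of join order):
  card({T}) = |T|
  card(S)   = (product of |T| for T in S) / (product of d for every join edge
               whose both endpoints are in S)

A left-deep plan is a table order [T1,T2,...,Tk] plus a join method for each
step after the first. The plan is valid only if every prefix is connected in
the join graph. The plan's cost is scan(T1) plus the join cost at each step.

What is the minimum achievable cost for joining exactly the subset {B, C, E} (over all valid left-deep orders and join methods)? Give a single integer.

Selinger DP over subsets of {B,C,E}:
  {B}: scan cost=50, card=50
  {E}: scan cost=80, card=80
  {C}: scan cost=60, card=60
  {BE}: card=100; try (E,nl_idx)→500, (B,hash)→760, (E,merge)→1040, (B,merge)→1070, (E,hash)→1220, (E,nl)→4050 …(+1); best=500 via (E,nl_idx)
  {CE}: card=320; try (E,nl_idx)→800, (C,hash)→880, (C,nl_idx)→880, (E,merge)→1120, (C,merge)→1140, (E,hash)→1240 …(+2); best=800 via (E,nl_idx)
  {BCE}: card=400; try (C,hash)→1320, (C,nl_idx)→1500, (C,merge)→1720, (B,hash)→1720, (B,merge)→4350, (C,nl)→6500 …(+1); best=1320 via (C,hash)

1320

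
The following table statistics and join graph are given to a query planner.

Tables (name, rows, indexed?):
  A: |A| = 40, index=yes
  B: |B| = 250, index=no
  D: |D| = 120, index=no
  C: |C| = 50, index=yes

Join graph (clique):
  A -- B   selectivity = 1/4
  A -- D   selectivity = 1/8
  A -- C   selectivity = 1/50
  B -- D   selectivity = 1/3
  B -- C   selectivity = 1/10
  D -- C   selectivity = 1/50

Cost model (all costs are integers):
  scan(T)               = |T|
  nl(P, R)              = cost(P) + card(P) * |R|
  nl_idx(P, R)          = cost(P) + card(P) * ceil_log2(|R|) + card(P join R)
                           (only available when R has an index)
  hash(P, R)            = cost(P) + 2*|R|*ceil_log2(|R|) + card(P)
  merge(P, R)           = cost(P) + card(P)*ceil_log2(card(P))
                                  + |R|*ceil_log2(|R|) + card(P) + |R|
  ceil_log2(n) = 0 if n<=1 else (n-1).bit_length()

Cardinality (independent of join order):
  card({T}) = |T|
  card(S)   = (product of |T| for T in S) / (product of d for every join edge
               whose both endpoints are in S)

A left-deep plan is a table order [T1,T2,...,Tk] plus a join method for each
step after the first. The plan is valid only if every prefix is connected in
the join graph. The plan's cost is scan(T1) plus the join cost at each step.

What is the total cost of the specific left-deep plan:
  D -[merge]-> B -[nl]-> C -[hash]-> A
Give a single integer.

504810

step 1: scan D: cost=120, card=120
step 2: join B via merge
    card(P join B) = 120*250/(3) = 10000
    cost = 120 + 120*7 + 250*8 + 120 + 250 = 3330
step 3: join C via nl
    card(P join C) = 10000*50/(10*50) = 1000
    cost = 3330 + 10000*50 = 503330
step 4: join A via hash
    card(P join A) = 1000*40/(4*8*50) = 25
    cost = 503330 + 2*40*6 + 1000 = 504810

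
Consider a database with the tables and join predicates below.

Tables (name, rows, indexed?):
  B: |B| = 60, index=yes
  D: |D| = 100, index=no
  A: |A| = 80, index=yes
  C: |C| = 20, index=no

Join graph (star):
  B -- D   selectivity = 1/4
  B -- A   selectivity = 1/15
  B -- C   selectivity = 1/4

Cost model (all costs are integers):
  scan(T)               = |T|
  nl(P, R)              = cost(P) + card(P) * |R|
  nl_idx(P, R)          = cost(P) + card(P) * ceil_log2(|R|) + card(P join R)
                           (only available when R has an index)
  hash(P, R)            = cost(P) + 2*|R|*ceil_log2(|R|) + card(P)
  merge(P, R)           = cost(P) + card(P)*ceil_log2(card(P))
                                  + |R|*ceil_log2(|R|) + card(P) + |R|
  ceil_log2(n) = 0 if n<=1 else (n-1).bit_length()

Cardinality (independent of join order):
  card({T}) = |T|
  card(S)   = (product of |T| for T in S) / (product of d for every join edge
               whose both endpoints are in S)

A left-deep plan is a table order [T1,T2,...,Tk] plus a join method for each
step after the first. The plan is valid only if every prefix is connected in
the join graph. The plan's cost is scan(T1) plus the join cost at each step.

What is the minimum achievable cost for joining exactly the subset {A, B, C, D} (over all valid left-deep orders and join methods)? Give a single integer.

Selinger DP over subsets of {A,B,C,D}:
  {B}: scan cost=60, card=60
  {D}: scan cost=100, card=100
  {A}: scan cost=80, card=80
  {C}: scan cost=20, card=20
  {BD}: card=1500; try (B,hash)→920, (D,merge)→1280, (B,merge)→1320, (D,hash)→1520, (B,nl_idx)→2200, (D,nl)→6060 …(+1); best=920 via (B,hash)
  {AB}: card=320; try (A,nl_idx)→800, (B,hash)→880, (B,nl_idx)→880, (A,merge)→1120, (B,merge)→1140, (A,hash)→1240 …(+2); best=800 via (A,nl_idx)
  {BC}: card=300; try (C,hash)→320, (B,nl_idx)→440, (B,merge)→560, (C,merge)→600, (B,hash)→760, (B,nl)→1220 …(+1); best=320 via (C,hash)
  {ABD}: card=8000; try (D,hash)→2520, (A,hash)→3540, (D,merge)→4800, (A,nl_idx)→19420, (A,merge)→19560, (D,nl)→32800 …(+1); best=2520 via (D,hash)
  {BCD}: card=7500; try (D,hash)→2020, (C,hash)→2620, (D,merge)→4120, (C,merge)→19040, (D,nl)→30320, (C,nl)→30920; best=2020 via (D,hash)
  {ABC}: card=1600; try (C,hash)→1320, (A,hash)→1740, (A,merge)→3960, (A,nl_idx)→4020, (C,merge)→4120, (C,nl)→7200 …(+1); best=1320 via (C,hash)
  {ABCD}: card=40000; try (D,hash)→4320, (A,hash)→10640, (C,hash)→10720, (D,merge)→21320, (A,nl_idx)→94520, (A,merge)→107660 …(+4); best=4320 via (D,hash)

4320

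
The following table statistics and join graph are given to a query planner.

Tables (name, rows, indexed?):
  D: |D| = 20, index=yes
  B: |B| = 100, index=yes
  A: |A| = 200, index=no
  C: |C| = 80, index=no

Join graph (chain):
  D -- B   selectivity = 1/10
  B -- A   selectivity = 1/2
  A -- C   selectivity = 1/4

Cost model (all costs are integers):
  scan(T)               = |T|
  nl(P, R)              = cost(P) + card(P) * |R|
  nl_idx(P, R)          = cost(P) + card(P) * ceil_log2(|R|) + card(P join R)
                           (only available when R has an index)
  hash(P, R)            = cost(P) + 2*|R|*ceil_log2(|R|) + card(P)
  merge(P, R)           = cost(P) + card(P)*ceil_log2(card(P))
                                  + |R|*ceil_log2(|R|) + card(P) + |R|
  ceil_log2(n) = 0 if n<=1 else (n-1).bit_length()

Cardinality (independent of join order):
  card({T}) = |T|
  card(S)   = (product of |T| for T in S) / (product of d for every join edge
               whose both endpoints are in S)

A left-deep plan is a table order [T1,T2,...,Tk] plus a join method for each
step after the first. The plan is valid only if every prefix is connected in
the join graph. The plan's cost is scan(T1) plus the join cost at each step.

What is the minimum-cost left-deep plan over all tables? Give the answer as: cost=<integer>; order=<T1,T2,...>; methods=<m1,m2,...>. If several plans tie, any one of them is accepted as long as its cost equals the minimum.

Selinger DP (subsets sized 1..n):
  {D}: scan cost=20, card=20
  {B}: scan cost=100, card=100
  {A}: scan cost=200, card=200
  {C}: scan cost=80, card=80
  {BD}: card=200; try (B,nl_idx)→360, (D,hash)→400, (D,nl_idx)→800, (B,merge)→940, (D,merge)→1020, (B,hash)→1440 …(+2); best=360 via (B,nl_idx)
  {AB}: card=10000; try (B,hash)→1800, (A,merge)→2700, (B,merge)→2800, (A,hash)→3400, (B,nl_idx)→11600, (A,nl)→20100 …(+1); best=1800 via (B,hash)
  {AC}: card=4000; try (C,hash)→1520, (A,merge)→2520, (C,merge)→2640, (A,hash)→3360, (A,nl)→16080, (C,nl)→16200; best=1520 via (C,hash)
  {ABD}: card=20000; try (A,hash)→3760, (A,merge)→3960, (D,hash)→12000, (A,nl)→40360, (D,nl_idx)→71800, (D,merge)→151920 …(+1); best=3760 via (A,hash)
  {ABC}: card=200000; try (B,hash)→6920, (C,hash)→12920, (B,merge)→54320, (C,merge)→152440, (B,nl_idx)→229520, (B,nl)→401520 …(+1); best=6920 via (B,hash)
  {ABCD}: card=400000; try (C,hash)→24880, (D,hash)→207120, (C,merge)→324400, (D,nl_idx)→1406920, (C,nl)→1603760, (D,merge)→3807040 …(+1); best=24880 via (C,hash)

cost=24880; order=D,B,A,C; methods=nl_idx,hash,hash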